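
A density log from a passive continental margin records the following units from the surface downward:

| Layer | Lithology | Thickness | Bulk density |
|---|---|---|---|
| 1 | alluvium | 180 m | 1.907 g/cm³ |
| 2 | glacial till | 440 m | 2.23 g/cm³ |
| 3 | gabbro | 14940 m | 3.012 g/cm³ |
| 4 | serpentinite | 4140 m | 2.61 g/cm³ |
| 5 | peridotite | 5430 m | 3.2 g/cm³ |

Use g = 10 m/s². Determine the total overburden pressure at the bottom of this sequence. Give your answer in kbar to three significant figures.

alluvium: 1907 kg/m³ × 10 m/s² × 180 m = 3.433×10^6 Pa = 0.03433 kbar
glacial till: 2230 kg/m³ × 10 m/s² × 440 m = 9.812×10^6 Pa = 0.09812 kbar
gabbro: 3012 kg/m³ × 10 m/s² × 14940 m = 4.500×10^8 Pa = 4.500 kbar
serpentinite: 2610 kg/m³ × 10 m/s² × 4140 m = 1.081×10^8 Pa = 1.081 kbar
peridotite: 3200 kg/m³ × 10 m/s² × 5430 m = 1.738×10^8 Pa = 1.738 kbar
Total = 0.03433 + 0.09812 + 4.500 + 1.081 + 1.738 = 7.4505 kbar

7.45 kbar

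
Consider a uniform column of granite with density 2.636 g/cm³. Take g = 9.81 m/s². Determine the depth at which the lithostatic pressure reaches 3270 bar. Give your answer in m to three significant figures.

12600 m

h = P/(ρg) = 3270 bar / (2636 kg/m³ × 9.81 m/s²) = 3.270×10^8 Pa / 25859 Pa/m = 12645 m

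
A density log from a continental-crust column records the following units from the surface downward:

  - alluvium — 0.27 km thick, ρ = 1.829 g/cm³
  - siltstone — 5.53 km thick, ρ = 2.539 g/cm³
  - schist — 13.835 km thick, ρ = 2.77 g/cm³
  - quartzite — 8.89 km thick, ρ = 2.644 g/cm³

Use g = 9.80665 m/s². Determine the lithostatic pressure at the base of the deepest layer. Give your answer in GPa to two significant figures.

alluvium: 1829 kg/m³ × 9.80665 m/s² × 270 m = 4.843×10^6 Pa = 4.843×10^-3 GPa
siltstone: 2539 kg/m³ × 9.80665 m/s² × 5530 m = 1.377×10^8 Pa = 0.1377 GPa
schist: 2770 kg/m³ × 9.80665 m/s² × 13835 m = 3.758×10^8 Pa = 0.3758 GPa
quartzite: 2644 kg/m³ × 9.80665 m/s² × 8890 m = 2.305×10^8 Pa = 0.2305 GPa
Total = 4.843×10^-3 + 0.1377 + 0.3758 + 0.2305 = 0.74886 GPa

0.75 GPa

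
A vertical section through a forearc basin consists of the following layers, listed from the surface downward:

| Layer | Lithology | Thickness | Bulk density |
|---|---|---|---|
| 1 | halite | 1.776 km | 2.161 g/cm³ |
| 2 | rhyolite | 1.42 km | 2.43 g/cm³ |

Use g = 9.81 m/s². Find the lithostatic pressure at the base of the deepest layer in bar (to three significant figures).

halite: 2161 kg/m³ × 9.81 m/s² × 1776 m = 3.765×10^7 Pa = 376.5 bar
rhyolite: 2430 kg/m³ × 9.81 m/s² × 1420 m = 3.385×10^7 Pa = 338.5 bar
Total = 376.5 + 338.5 = 715.01 bar

715 bar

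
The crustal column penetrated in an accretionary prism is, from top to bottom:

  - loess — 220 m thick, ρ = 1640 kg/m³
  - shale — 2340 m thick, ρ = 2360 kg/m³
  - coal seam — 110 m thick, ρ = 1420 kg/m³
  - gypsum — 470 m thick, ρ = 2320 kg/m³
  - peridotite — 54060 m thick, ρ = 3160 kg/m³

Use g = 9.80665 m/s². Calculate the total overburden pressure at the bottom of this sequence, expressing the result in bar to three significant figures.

17500 bar

loess: 1640 kg/m³ × 9.80665 m/s² × 220 m = 3.538×10^6 Pa = 35.38 bar
shale: 2360 kg/m³ × 9.80665 m/s² × 2340 m = 5.416×10^7 Pa = 541.6 bar
coal seam: 1420 kg/m³ × 9.80665 m/s² × 110 m = 1.532×10^6 Pa = 15.32 bar
gypsum: 2320 kg/m³ × 9.80665 m/s² × 470 m = 1.069×10^7 Pa = 106.9 bar
peridotite: 3160 kg/m³ × 9.80665 m/s² × 54060 m = 1.675×10^9 Pa = 16753 bar
Total = 35.38 + 541.6 + 15.32 + 106.9 + 16753 = 17452 bar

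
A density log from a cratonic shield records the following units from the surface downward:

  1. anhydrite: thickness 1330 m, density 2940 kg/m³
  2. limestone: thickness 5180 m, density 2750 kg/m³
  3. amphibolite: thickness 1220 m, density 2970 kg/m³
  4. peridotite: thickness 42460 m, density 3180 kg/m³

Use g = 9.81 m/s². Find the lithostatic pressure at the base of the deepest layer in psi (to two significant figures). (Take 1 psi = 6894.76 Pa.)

220000 psi

anhydrite: 2940 kg/m³ × 9.81 m/s² × 1330 m = 3.836×10^7 Pa = 5564 psi
limestone: 2750 kg/m³ × 9.81 m/s² × 5180 m = 1.397×10^8 Pa = 20268 psi
amphibolite: 2970 kg/m³ × 9.81 m/s² × 1220 m = 3.555×10^7 Pa = 5155 psi
peridotite: 3180 kg/m³ × 9.81 m/s² × 42460 m = 1.325×10^9 Pa = 1.921×10^5 psi
Total = 5564 + 20268 + 5155 + 1.921×10^5 = 2.2310×10^5 psi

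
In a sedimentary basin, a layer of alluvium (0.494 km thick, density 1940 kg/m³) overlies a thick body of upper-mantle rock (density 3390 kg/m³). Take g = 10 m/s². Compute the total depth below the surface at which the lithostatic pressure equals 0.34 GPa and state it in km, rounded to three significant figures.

10.2 km

Pressure at base of upper layers: 1940×10×494 = 9.584×10^6 Pa = 9.584×10^-3 GPa
Remaining pressure to be supplied by upper-mantle rock: 3.400×10^8 − 9.584×10^6 = 3.304×10^8 Pa
Additional depth in upper-mantle rock = 3.304×10^8 Pa / (3390 kg/m³ × 10 m/s²) = 9746.8 m
Total depth = 494 m + 9746.8 m = 10241 m
= 10.241 km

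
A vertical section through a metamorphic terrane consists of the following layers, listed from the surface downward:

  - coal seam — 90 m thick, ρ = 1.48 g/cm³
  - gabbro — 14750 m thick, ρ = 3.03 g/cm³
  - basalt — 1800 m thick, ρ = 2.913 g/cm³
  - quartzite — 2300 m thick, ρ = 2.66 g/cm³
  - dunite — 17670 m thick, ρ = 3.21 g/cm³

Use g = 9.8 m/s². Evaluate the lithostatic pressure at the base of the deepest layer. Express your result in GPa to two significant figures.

1.1 GPa

coal seam: 1480 kg/m³ × 9.8 m/s² × 90 m = 1.305×10^6 Pa = 1.305×10^-3 GPa
gabbro: 3030 kg/m³ × 9.8 m/s² × 14750 m = 4.380×10^8 Pa = 0.4380 GPa
basalt: 2913 kg/m³ × 9.8 m/s² × 1800 m = 5.139×10^7 Pa = 0.05139 GPa
quartzite: 2660 kg/m³ × 9.8 m/s² × 2300 m = 5.996×10^7 Pa = 0.05996 GPa
dunite: 3210 kg/m³ × 9.8 m/s² × 17670 m = 5.559×10^8 Pa = 0.5559 GPa
Total = 1.305×10^-3 + 0.4380 + 0.05139 + 0.05996 + 0.5559 = 1.1065 GPa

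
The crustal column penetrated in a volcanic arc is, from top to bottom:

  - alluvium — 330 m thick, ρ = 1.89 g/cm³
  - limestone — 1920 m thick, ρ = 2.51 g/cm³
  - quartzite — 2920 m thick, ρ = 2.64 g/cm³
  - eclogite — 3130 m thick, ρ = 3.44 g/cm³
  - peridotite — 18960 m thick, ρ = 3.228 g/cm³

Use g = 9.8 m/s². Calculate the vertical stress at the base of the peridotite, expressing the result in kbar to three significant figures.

8.34 kbar

alluvium: 1890 kg/m³ × 9.8 m/s² × 330 m = 6.112×10^6 Pa = 0.06112 kbar
limestone: 2510 kg/m³ × 9.8 m/s² × 1920 m = 4.723×10^7 Pa = 0.4723 kbar
quartzite: 2640 kg/m³ × 9.8 m/s² × 2920 m = 7.555×10^7 Pa = 0.7555 kbar
eclogite: 3440 kg/m³ × 9.8 m/s² × 3130 m = 1.055×10^8 Pa = 1.055 kbar
peridotite: 3228 kg/m³ × 9.8 m/s² × 18960 m = 5.998×10^8 Pa = 5.998 kbar
Total = 0.06112 + 0.4723 + 0.7555 + 1.055 + 5.998 = 8.3419 kbar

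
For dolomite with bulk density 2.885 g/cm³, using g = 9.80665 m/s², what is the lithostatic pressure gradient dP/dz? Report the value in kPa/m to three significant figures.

dP/dz = ρg = 2885 kg/m³ × 9.80665 m/s² = 28292 Pa/m
= 28292 Pa/m × (1 kPa/m / 1000.0 Pa/m) = 28.292 kPa/m

28.3 kPa/m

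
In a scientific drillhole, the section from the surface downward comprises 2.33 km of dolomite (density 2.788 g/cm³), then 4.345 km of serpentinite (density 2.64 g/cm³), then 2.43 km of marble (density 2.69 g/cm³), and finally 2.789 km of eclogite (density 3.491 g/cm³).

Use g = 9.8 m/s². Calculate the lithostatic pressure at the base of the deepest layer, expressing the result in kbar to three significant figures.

dolomite: 2788 kg/m³ × 9.8 m/s² × 2330 m = 6.366×10^7 Pa = 0.6366 kbar
serpentinite: 2640 kg/m³ × 9.8 m/s² × 4345 m = 1.124×10^8 Pa = 1.124 kbar
marble: 2690 kg/m³ × 9.8 m/s² × 2430 m = 6.406×10^7 Pa = 0.6406 kbar
eclogite: 3491 kg/m³ × 9.8 m/s² × 2789 m = 9.542×10^7 Pa = 0.9542 kbar
Total = 0.6366 + 1.124 + 0.6406 + 0.9542 = 3.3555 kbar

3.36 kbar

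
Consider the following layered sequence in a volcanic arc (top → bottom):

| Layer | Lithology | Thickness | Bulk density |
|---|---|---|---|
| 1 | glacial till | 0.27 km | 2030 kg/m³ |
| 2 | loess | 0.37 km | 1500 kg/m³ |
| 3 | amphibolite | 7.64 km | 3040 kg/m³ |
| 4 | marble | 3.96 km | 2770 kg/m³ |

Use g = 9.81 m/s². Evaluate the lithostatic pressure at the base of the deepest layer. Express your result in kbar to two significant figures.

glacial till: 2030 kg/m³ × 9.81 m/s² × 270 m = 5.377×10^6 Pa = 0.05377 kbar
loess: 1500 kg/m³ × 9.81 m/s² × 370 m = 5.445×10^6 Pa = 0.05445 kbar
amphibolite: 3040 kg/m³ × 9.81 m/s² × 7640 m = 2.278×10^8 Pa = 2.278 kbar
marble: 2770 kg/m³ × 9.81 m/s² × 3960 m = 1.076×10^8 Pa = 1.076 kbar
Total = 0.05377 + 0.05445 + 2.278 + 1.076 = 3.4627 kbar

3.5 kbar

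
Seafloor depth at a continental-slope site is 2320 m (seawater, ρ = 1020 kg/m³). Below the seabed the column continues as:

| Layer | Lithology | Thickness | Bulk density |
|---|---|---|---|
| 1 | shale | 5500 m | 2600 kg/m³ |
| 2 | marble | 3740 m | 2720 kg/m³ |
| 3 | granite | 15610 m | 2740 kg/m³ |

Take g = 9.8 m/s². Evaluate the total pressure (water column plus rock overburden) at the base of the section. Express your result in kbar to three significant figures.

seawater: 1020 kg/m³ × 9.8 m/s² × 2320 m = 2.319×10^7 Pa = 0.2319 kbar
shale: 2600 kg/m³ × 9.8 m/s² × 5500 m = 1.401×10^8 Pa = 1.401 kbar
marble: 2720 kg/m³ × 9.8 m/s² × 3740 m = 9.969×10^7 Pa = 0.9969 kbar
granite: 2740 kg/m³ × 9.8 m/s² × 15610 m = 4.192×10^8 Pa = 4.192 kbar
Total = 0.2319 + 1.401 + 0.9969 + 4.192 = 6.8218 kbar

6.82 kbar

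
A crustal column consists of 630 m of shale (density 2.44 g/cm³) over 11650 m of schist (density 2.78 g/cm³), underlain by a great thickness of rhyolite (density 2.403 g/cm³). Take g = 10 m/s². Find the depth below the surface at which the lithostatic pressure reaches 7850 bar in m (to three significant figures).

Pressure at base of upper layers: 2440×10×630 + 2780×10×11650 = 3.392×10^8 Pa = 3392 bar
Remaining pressure to be supplied by rhyolite: 7.850×10^8 − 3.392×10^8 = 4.458×10^8 Pa
Additional depth in rhyolite = 4.458×10^8 Pa / (2403 kg/m³ × 10 m/s²) = 18550 m
Total depth = 12280 m + 18550 m = 30830 m

30800 m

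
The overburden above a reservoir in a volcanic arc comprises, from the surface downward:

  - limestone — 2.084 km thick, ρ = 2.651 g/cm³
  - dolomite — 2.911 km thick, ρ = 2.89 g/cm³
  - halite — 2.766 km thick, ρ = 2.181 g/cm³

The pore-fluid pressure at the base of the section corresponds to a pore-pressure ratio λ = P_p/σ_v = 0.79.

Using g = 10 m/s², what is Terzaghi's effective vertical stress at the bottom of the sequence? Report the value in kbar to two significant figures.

0.42 kbar

Overburden (lithostatic) stress σ_v:
limestone: 2651 kg/m³ × 10 m/s² × 2084 m = 5.525×10^7 Pa = 55.25 MPa
dolomite: 2890 kg/m³ × 10 m/s² × 2911 m = 8.413×10^7 Pa = 84.13 MPa
halite: 2181 kg/m³ × 10 m/s² × 2766 m = 6.033×10^7 Pa = 60.33 MPa
Total = 55.25 + 84.13 + 60.33 = 199.70 MPa
Pore pressure P_p = λ·σ_v = 0.79 × 199.7 MPa = 157.8 MPa
Effective stress σ' = σ_v − P_p = 199.7 − 157.8 = 41.937 MPa = 0.41937 kbar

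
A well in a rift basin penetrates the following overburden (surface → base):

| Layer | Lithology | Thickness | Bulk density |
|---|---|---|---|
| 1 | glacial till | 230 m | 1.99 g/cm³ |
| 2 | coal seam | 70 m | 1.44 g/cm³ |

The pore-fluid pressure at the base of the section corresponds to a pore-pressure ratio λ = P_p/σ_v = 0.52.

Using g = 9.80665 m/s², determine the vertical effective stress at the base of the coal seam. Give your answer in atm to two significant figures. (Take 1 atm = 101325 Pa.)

Overburden (lithostatic) stress σ_v:
glacial till: 1990 kg/m³ × 9.80665 m/s² × 230 m = 4.489×10^6 Pa = 4.489 MPa
coal seam: 1440 kg/m³ × 9.80665 m/s² × 70 m = 9.885×10^5 Pa = 0.9885 MPa
Total = 4.489 + 0.9885 = 5.4770 MPa
Pore pressure P_p = λ·σ_v = 0.52 × 5.477 MPa = 2.848 MPa
Effective stress σ' = σ_v − P_p = 5.477 − 2.848 = 2.6290 MPa = 25.946 atm

26 atm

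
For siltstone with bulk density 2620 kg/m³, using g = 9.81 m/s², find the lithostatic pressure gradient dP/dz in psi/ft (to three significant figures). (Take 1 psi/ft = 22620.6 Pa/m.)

dP/dz = ρg = 2620 kg/m³ × 9.81 m/s² = 25702 Pa/m
= 25702 Pa/m × (1 psi/ft / 22621 Pa/m) = 1.1362 psi/ft

1.14 psi/ft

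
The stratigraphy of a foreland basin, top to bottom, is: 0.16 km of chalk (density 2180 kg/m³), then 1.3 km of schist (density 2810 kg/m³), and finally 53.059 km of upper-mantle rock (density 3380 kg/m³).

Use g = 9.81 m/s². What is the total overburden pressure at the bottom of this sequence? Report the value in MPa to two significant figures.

chalk: 2180 kg/m³ × 9.81 m/s² × 160 m = 3.422×10^6 Pa = 3.422 MPa
schist: 2810 kg/m³ × 9.81 m/s² × 1300 m = 3.584×10^7 Pa = 35.84 MPa
upper-mantle rock: 3380 kg/m³ × 9.81 m/s² × 53059 m = 1.759×10^9 Pa = 1759 MPa
Total = 3.422 + 35.84 + 1759 = 1798.6 MPa

1800 MPa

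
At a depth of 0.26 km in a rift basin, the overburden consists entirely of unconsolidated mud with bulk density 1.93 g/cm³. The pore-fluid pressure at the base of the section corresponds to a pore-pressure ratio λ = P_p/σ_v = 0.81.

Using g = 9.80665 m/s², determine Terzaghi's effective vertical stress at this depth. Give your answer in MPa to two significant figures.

Overburden (lithostatic) stress σ_v:
unconsolidated mud: 1930 kg/m³ × 9.80665 m/s² × 260 m = 4.921×10^6 Pa = 4.921 MPa
Pore pressure P_p = λ·σ_v = 0.81 × 4.921 MPa = 3.986 MPa
Effective stress σ' = σ_v − P_p = 4.921 − 3.986 = 0.93499 MPa

0.93 MPa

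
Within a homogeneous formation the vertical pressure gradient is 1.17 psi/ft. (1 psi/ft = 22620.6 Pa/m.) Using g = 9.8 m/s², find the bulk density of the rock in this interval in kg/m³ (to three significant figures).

2700 kg/m³

ρ = (dP/dz)/g = 1.17 psi/ft / 9.8 m/s² = 26466 Pa/m / 9.8 m/s² = 2700.6 kg/m³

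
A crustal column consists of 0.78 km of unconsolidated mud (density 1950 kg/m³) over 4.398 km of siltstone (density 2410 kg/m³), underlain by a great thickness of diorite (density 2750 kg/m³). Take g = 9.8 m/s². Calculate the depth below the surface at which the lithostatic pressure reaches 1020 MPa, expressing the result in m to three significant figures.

38600 m

Pressure at base of upper layers: 1950×9.8×780 + 2410×9.8×4398 = 1.188×10^8 Pa = 118.8 MPa
Remaining pressure to be supplied by diorite: 1.020×10^9 − 1.188×10^8 = 9.012×10^8 Pa
Additional depth in diorite = 9.012×10^8 Pa / (2750 kg/m³ × 9.8 m/s²) = 33441 m
Total depth = 5178 m + 33441 m = 38619 m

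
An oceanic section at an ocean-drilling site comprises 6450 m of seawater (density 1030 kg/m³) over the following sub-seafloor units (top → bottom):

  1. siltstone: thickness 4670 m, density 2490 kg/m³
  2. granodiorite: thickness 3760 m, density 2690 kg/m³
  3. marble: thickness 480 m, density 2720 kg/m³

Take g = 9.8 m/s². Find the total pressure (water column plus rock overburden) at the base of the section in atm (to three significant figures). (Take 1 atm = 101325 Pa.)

seawater: 1030 kg/m³ × 9.8 m/s² × 6450 m = 6.511×10^7 Pa = 642.5 atm
siltstone: 2490 kg/m³ × 9.8 m/s² × 4670 m = 1.140×10^8 Pa = 1125 atm
granodiorite: 2690 kg/m³ × 9.8 m/s² × 3760 m = 9.912×10^7 Pa = 978.2 atm
marble: 2720 kg/m³ × 9.8 m/s² × 480 m = 1.279×10^7 Pa = 126.3 atm
Total = 642.5 + 1125 + 978.2 + 126.3 = 2871.7 atm

2870 atm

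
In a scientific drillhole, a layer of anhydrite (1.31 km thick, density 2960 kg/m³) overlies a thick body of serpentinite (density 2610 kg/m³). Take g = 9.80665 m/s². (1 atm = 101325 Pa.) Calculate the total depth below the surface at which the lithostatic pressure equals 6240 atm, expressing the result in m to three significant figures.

Pressure at base of upper layers: 2960×9.80665×1310 = 3.803×10^7 Pa = 375.3 atm
Remaining pressure to be supplied by serpentinite: 6.323×10^8 − 3.803×10^7 = 5.942×10^8 Pa
Additional depth in serpentinite = 5.942×10^8 Pa / (2610 kg/m³ × 9.80665 m/s²) = 23217 m
Total depth = 1310 m + 23217 m = 24527 m

24500 m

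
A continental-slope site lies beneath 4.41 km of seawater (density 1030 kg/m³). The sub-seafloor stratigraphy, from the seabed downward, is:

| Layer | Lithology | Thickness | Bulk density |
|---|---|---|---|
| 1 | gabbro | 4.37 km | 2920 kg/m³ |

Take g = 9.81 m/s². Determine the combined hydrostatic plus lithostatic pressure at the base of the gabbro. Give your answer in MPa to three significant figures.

170 MPa

seawater: 1030 kg/m³ × 9.81 m/s² × 4410 m = 4.456×10^7 Pa = 44.56 MPa
gabbro: 2920 kg/m³ × 9.81 m/s² × 4370 m = 1.252×10^8 Pa = 125.2 MPa
Total = 44.56 + 125.2 = 169.74 MPa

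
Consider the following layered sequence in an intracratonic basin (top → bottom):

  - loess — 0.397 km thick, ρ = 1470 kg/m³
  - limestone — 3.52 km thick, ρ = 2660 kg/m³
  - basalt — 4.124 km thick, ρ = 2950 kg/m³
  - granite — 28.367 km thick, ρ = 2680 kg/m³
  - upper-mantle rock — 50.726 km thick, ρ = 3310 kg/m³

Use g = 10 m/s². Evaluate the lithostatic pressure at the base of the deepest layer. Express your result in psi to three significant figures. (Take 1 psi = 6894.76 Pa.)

loess: 1470 kg/m³ × 10 m/s² × 397 m = 5.836×10^6 Pa = 846.4 psi
limestone: 2660 kg/m³ × 10 m/s² × 3520 m = 9.363×10^7 Pa = 13580 psi
basalt: 2950 kg/m³ × 10 m/s² × 4124 m = 1.217×10^8 Pa = 17645 psi
granite: 2680 kg/m³ × 10 m/s² × 28367 m = 7.602×10^8 Pa = 1.103×10^5 psi
upper-mantle rock: 3310 kg/m³ × 10 m/s² × 50726 m = 1.679×10^9 Pa = 2.435×10^5 psi
Total = 846.4 + 13580 + 17645 + 1.103×10^5 + 2.435×10^5 = 3.8586×10^5 psi

386000 psi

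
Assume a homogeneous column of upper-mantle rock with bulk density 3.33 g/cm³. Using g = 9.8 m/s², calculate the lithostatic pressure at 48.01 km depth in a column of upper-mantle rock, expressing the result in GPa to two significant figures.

upper-mantle rock: 3330 kg/m³ × 9.8 m/s² × 48010 m = 1.567×10^9 Pa = 1.567 GPa

1.6 GPa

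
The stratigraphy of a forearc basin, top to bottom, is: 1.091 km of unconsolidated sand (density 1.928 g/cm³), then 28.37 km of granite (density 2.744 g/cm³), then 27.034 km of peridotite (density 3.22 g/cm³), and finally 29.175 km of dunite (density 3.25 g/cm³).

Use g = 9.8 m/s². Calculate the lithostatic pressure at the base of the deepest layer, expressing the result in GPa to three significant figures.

unconsolidated sand: 1928 kg/m³ × 9.8 m/s² × 1091 m = 2.061×10^7 Pa = 0.02061 GPa
granite: 2744 kg/m³ × 9.8 m/s² × 28370 m = 7.629×10^8 Pa = 0.7629 GPa
peridotite: 3220 kg/m³ × 9.8 m/s² × 27034 m = 8.531×10^8 Pa = 0.8531 GPa
dunite: 3250 kg/m³ × 9.8 m/s² × 29175 m = 9.292×10^8 Pa = 0.9292 GPa
Total = 0.02061 + 0.7629 + 0.8531 + 0.9292 = 2.5658 GPa

2.57 GPa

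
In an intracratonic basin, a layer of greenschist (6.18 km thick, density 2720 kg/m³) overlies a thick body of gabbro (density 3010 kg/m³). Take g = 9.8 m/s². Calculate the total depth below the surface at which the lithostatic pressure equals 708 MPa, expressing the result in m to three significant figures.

24600 m

Pressure at base of upper layers: 2720×9.8×6180 = 1.647×10^8 Pa = 164.7 MPa
Remaining pressure to be supplied by gabbro: 7.080×10^8 − 1.647×10^8 = 5.433×10^8 Pa
Additional depth in gabbro = 5.433×10^8 Pa / (3010 kg/m³ × 9.8 m/s²) = 18417 m
Total depth = 6180 m + 18417 m = 24597 m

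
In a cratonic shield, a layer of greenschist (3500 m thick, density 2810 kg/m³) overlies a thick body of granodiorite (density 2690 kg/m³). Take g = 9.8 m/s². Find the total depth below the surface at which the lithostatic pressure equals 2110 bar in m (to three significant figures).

Pressure at base of upper layers: 2810×9.8×3500 = 9.638×10^7 Pa = 963.8 bar
Remaining pressure to be supplied by granodiorite: 2.110×10^8 − 9.638×10^7 = 1.146×10^8 Pa
Additional depth in granodiorite = 1.146×10^8 Pa / (2690 kg/m³ × 9.8 m/s²) = 4347.8 m
Total depth = 3500 m + 4347.8 m = 7847.8 m

7850 m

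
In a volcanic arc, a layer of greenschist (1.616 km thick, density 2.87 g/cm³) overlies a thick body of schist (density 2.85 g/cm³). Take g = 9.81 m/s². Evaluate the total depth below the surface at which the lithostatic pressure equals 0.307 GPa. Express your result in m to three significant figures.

11000 m

Pressure at base of upper layers: 2870×9.81×1616 = 4.550×10^7 Pa = 0.04550 GPa
Remaining pressure to be supplied by schist: 3.070×10^8 − 4.550×10^7 = 2.615×10^8 Pa
Additional depth in schist = 2.615×10^8 Pa / (2850 kg/m³ × 9.81 m/s²) = 9353.2 m
Total depth = 1616 m + 9353.2 m = 10969 m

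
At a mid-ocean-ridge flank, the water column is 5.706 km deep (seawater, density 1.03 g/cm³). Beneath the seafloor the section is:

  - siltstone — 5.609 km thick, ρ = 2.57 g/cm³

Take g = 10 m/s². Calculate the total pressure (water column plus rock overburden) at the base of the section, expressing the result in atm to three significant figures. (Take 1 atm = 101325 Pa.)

2000 atm

seawater: 1030 kg/m³ × 10 m/s² × 5706 m = 5.877×10^7 Pa = 580.0 atm
siltstone: 2570 kg/m³ × 10 m/s² × 5609 m = 1.442×10^8 Pa = 1423 atm
Total = 580.0 + 1423 = 2002.7 atm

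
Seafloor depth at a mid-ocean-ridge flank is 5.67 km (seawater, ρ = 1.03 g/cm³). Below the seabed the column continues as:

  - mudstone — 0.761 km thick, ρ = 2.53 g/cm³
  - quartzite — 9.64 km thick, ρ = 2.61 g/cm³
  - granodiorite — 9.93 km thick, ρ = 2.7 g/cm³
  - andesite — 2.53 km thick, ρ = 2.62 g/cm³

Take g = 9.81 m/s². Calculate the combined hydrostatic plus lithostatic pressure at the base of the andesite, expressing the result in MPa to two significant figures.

seawater: 1030 kg/m³ × 9.81 m/s² × 5670 m = 5.729×10^7 Pa = 57.29 MPa
mudstone: 2530 kg/m³ × 9.81 m/s² × 761 m = 1.889×10^7 Pa = 18.89 MPa
quartzite: 2610 kg/m³ × 9.81 m/s² × 9640 m = 2.468×10^8 Pa = 246.8 MPa
granodiorite: 2700 kg/m³ × 9.81 m/s² × 9930 m = 2.630×10^8 Pa = 263.0 MPa
andesite: 2620 kg/m³ × 9.81 m/s² × 2530 m = 6.503×10^7 Pa = 65.03 MPa
Total = 57.29 + 18.89 + 246.8 + 263.0 + 65.03 = 651.04 MPa

650 MPa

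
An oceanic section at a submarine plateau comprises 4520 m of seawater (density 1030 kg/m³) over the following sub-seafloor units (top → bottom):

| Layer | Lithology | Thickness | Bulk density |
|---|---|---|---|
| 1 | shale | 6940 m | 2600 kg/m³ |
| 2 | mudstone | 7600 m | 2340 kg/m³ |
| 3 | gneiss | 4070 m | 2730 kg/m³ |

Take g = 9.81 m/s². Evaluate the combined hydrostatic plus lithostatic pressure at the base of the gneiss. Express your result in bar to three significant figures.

seawater: 1030 kg/m³ × 9.81 m/s² × 4520 m = 4.567×10^7 Pa = 456.7 bar
shale: 2600 kg/m³ × 9.81 m/s² × 6940 m = 1.770×10^8 Pa = 1770 bar
mudstone: 2340 kg/m³ × 9.81 m/s² × 7600 m = 1.745×10^8 Pa = 1745 bar
gneiss: 2730 kg/m³ × 9.81 m/s² × 4070 m = 1.090×10^8 Pa = 1090 bar
Total = 456.7 + 1770 + 1745 + 1090 = 5061.4 bar

5060 bar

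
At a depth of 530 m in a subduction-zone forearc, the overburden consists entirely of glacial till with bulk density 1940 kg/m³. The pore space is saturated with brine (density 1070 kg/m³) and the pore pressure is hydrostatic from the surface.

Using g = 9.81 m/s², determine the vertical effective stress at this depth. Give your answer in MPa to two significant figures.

4.5 MPa

Overburden (lithostatic) stress σ_v:
glacial till: 1940 kg/m³ × 9.81 m/s² × 530 m = 1.009×10^7 Pa = 10.09 MPa
Pore pressure P_p = 1070 kg/m³ × 9.81 m/s² × 530 m = 5.563×10^6 Pa = 5.563 MPa
Effective stress σ' = σ_v − P_p = 10.09 − 5.563 = 4.5234 MPa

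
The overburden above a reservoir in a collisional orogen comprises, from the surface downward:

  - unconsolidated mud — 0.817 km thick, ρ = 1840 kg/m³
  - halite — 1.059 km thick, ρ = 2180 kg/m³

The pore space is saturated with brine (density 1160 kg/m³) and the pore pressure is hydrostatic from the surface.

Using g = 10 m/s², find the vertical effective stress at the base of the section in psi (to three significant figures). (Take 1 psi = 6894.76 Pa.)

Overburden (lithostatic) stress σ_v:
unconsolidated mud: 1840 kg/m³ × 10 m/s² × 817 m = 1.503×10^7 Pa = 15.03 MPa
halite: 2180 kg/m³ × 10 m/s² × 1059 m = 2.309×10^7 Pa = 23.09 MPa
Total = 15.03 + 23.09 = 38.119 MPa
Pore pressure P_p = 1160 kg/m³ × 10 m/s² × 1876 m = 2.176×10^7 Pa = 21.76 MPa
Effective stress σ' = σ_v − P_p = 38.12 − 21.76 = 16.357 MPa = 2372.4 psi

2370 psi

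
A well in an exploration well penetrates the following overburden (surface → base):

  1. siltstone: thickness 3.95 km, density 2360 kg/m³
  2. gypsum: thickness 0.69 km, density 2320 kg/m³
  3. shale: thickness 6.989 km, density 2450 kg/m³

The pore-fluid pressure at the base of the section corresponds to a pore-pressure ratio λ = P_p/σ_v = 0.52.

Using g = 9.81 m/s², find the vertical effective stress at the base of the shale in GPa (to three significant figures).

Overburden (lithostatic) stress σ_v:
siltstone: 2360 kg/m³ × 9.81 m/s² × 3950 m = 9.145×10^7 Pa = 91.45 MPa
gypsum: 2320 kg/m³ × 9.81 m/s² × 690 m = 1.570×10^7 Pa = 15.70 MPa
shale: 2450 kg/m³ × 9.81 m/s² × 6989 m = 1.680×10^8 Pa = 168.0 MPa
Total = 91.45 + 15.70 + 168.0 = 275.13 MPa
Pore pressure P_p = λ·σ_v = 0.52 × 275.1 MPa = 143.1 MPa
Effective stress σ' = σ_v − P_p = 275.1 − 143.1 = 132.06 MPa = 0.13206 GPa

0.132 GPa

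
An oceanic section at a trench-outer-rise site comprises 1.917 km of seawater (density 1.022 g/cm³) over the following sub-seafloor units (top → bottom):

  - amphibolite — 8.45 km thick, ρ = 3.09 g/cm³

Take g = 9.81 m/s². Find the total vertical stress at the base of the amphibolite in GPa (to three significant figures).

seawater: 1022 kg/m³ × 9.81 m/s² × 1917 m = 1.922×10^7 Pa = 0.01922 GPa
amphibolite: 3090 kg/m³ × 9.81 m/s² × 8450 m = 2.561×10^8 Pa = 0.2561 GPa
Total = 0.01922 + 0.2561 = 0.27536 GPa

0.275 GPa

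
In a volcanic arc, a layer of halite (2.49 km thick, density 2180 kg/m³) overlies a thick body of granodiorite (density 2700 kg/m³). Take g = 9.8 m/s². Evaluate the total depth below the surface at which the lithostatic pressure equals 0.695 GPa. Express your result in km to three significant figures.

Pressure at base of upper layers: 2180×9.8×2490 = 5.320×10^7 Pa = 0.05320 GPa
Remaining pressure to be supplied by granodiorite: 6.950×10^8 − 5.320×10^7 = 6.418×10^8 Pa
Additional depth in granodiorite = 6.418×10^8 Pa / (2700 kg/m³ × 9.8 m/s²) = 24256 m
Total depth = 2490 m + 24256 m = 26746 m
= 26.746 km

26.7 km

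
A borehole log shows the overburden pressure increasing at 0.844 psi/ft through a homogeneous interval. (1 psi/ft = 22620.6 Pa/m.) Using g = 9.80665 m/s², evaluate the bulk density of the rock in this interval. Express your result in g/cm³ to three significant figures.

1.95 g/cm³

ρ = (dP/dz)/g = 0.844 psi/ft / 9.80665 m/s² = 19092 Pa/m / 9.80665 m/s² = 1946.8 kg/m³
= 1.947 g/cm³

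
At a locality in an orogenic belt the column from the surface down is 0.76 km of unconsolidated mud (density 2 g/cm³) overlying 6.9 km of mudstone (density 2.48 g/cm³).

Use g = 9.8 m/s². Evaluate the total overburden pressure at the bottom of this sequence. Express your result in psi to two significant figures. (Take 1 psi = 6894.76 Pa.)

unconsolidated mud: 2000 kg/m³ × 9.8 m/s² × 760 m = 1.490×10^7 Pa = 2160 psi
mudstone: 2480 kg/m³ × 9.8 m/s² × 6900 m = 1.677×10^8 Pa = 24322 psi
Total = 2160 + 24322 = 26483 psi

26000 psi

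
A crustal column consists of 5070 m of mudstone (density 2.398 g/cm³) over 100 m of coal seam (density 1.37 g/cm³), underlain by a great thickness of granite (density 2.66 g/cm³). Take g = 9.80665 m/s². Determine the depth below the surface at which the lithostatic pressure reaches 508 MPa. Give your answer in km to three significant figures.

20.0 km

Pressure at base of upper layers: 2398×9.80665×5070 + 1370×9.80665×100 = 1.206×10^8 Pa = 120.6 MPa
Remaining pressure to be supplied by granite: 5.080×10^8 − 1.206×10^8 = 3.874×10^8 Pa
Additional depth in granite = 3.874×10^8 Pa / (2660 kg/m³ × 9.80665 m/s²) = 14852 m
Total depth = 5170 m + 14852 m = 20022 m
= 20.022 km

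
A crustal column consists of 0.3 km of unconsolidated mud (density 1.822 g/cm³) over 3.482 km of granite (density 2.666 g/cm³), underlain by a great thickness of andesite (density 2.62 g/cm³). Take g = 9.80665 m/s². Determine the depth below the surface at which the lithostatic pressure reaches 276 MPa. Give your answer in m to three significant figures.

Pressure at base of upper layers: 1822×9.80665×300 + 2666×9.80665×3482 = 9.640×10^7 Pa = 96.40 MPa
Remaining pressure to be supplied by andesite: 2.760×10^8 − 9.640×10^7 = 1.796×10^8 Pa
Additional depth in andesite = 1.796×10^8 Pa / (2620 kg/m³ × 9.80665 m/s²) = 6990.3 m
Total depth = 3782 m + 6990.3 m = 10772 m

10800 m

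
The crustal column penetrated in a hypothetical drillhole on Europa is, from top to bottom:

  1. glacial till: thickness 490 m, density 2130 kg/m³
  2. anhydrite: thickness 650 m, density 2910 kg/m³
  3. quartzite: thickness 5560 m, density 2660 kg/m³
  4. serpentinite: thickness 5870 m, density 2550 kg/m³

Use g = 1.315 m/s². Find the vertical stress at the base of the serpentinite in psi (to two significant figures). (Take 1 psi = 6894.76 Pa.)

glacial till: 2130 kg/m³ × 1.315 m/s² × 490 m = 1.372×10^6 Pa = 199.1 psi
anhydrite: 2910 kg/m³ × 1.315 m/s² × 650 m = 2.487×10^6 Pa = 360.8 psi
quartzite: 2660 kg/m³ × 1.315 m/s² × 5560 m = 1.945×10^7 Pa = 2821 psi
serpentinite: 2550 kg/m³ × 1.315 m/s² × 5870 m = 1.968×10^7 Pa = 2855 psi
Total = 199.1 + 360.8 + 2821 + 2855 = 6235.4 psi

6200 psi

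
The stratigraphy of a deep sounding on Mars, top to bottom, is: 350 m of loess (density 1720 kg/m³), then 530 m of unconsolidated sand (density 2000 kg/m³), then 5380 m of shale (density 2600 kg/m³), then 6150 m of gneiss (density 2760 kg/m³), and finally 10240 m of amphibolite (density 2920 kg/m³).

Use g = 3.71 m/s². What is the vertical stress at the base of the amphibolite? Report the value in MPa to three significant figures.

loess: 1720 kg/m³ × 3.71 m/s² × 350 m = 2.233×10^6 Pa = 2.233 MPa
unconsolidated sand: 2000 kg/m³ × 3.71 m/s² × 530 m = 3.933×10^6 Pa = 3.933 MPa
shale: 2600 kg/m³ × 3.71 m/s² × 5380 m = 5.190×10^7 Pa = 51.90 MPa
gneiss: 2760 kg/m³ × 3.71 m/s² × 6150 m = 6.297×10^7 Pa = 62.97 MPa
amphibolite: 2920 kg/m³ × 3.71 m/s² × 10240 m = 1.109×10^8 Pa = 110.9 MPa
Total = 2.233 + 3.933 + 51.90 + 62.97 + 110.9 = 231.97 MPa

232 MPa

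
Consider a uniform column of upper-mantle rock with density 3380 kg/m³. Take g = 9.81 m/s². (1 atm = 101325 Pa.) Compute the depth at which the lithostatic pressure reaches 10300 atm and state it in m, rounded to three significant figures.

31500 m

h = P/(ρg) = 10300 atm / (3380 kg/m³ × 9.81 m/s²) = 1.044×10^9 Pa / 33158 Pa/m = 31475 m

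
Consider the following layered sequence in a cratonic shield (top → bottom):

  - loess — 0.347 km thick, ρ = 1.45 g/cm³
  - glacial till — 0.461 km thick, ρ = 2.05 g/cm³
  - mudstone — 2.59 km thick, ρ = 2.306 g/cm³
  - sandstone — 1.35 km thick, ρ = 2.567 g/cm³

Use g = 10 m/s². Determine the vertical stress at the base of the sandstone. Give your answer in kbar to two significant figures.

1.1 kbar

loess: 1450 kg/m³ × 10 m/s² × 347 m = 5.032×10^6 Pa = 0.05031 kbar
glacial till: 2050 kg/m³ × 10 m/s² × 461 m = 9.450×10^6 Pa = 0.09451 kbar
mudstone: 2306 kg/m³ × 10 m/s² × 2590 m = 5.973×10^7 Pa = 0.5973 kbar
sandstone: 2567 kg/m³ × 10 m/s² × 1350 m = 3.465×10^7 Pa = 0.3465 kbar
Total = 0.05031 + 0.09451 + 0.5973 + 0.3465 = 1.0886 kbar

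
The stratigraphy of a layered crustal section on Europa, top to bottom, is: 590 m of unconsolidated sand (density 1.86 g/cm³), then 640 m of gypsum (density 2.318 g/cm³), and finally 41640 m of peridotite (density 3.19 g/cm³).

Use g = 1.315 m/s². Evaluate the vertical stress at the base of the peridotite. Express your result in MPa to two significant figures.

180 MPa

unconsolidated sand: 1860 kg/m³ × 1.315 m/s² × 590 m = 1.443×10^6 Pa = 1.443 MPa
gypsum: 2318 kg/m³ × 1.315 m/s² × 640 m = 1.951×10^6 Pa = 1.951 MPa
peridotite: 3190 kg/m³ × 1.315 m/s² × 41640 m = 1.747×10^8 Pa = 174.7 MPa
Total = 1.443 + 1.951 + 174.7 = 178.07 MPa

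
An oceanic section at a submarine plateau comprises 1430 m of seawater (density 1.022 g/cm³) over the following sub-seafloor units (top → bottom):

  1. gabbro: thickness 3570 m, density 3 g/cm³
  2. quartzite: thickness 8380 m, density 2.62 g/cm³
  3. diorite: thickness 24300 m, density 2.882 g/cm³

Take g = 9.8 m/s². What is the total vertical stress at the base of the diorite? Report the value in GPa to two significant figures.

1.0 GPa

seawater: 1022 kg/m³ × 9.8 m/s² × 1430 m = 1.432×10^7 Pa = 0.01432 GPa
gabbro: 3000 kg/m³ × 9.8 m/s² × 3570 m = 1.050×10^8 Pa = 0.1050 GPa
quartzite: 2620 kg/m³ × 9.8 m/s² × 8380 m = 2.152×10^8 Pa = 0.2152 GPa
diorite: 2882 kg/m³ × 9.8 m/s² × 24300 m = 6.863×10^8 Pa = 0.6863 GPa
Total = 0.01432 + 0.1050 + 0.2152 + 0.6863 = 1.0208 GPa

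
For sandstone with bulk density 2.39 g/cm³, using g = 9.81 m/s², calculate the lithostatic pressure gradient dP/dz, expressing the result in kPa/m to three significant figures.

23.4 kPa/m

dP/dz = ρg = 2390 kg/m³ × 9.81 m/s² = 23446 Pa/m
= 23446 Pa/m × (1 kPa/m / 1000.0 Pa/m) = 23.446 kPa/m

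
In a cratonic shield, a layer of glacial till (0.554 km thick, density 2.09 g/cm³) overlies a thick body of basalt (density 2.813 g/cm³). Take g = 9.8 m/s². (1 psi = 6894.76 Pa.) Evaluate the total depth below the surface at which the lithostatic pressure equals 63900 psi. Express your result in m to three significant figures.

Pressure at base of upper layers: 2090×9.8×554 = 1.135×10^7 Pa = 1646 psi
Remaining pressure to be supplied by basalt: 4.406×10^8 − 1.135×10^7 = 4.292×10^8 Pa
Additional depth in basalt = 4.292×10^8 Pa / (2813 kg/m³ × 9.8 m/s²) = 15570 m
Total depth = 554 m + 15570 m = 16124 m

16100 m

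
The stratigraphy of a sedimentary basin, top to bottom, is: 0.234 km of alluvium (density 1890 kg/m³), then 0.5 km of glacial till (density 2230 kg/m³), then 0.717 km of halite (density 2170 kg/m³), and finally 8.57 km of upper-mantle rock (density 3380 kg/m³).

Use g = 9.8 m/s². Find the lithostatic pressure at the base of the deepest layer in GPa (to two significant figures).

alluvium: 1890 kg/m³ × 9.8 m/s² × 234 m = 4.334×10^6 Pa = 4.334×10^-3 GPa
glacial till: 2230 kg/m³ × 9.8 m/s² × 500 m = 1.093×10^7 Pa = 0.01093 GPa
halite: 2170 kg/m³ × 9.8 m/s² × 717 m = 1.525×10^7 Pa = 0.01525 GPa
upper-mantle rock: 3380 kg/m³ × 9.8 m/s² × 8570 m = 2.839×10^8 Pa = 0.2839 GPa
Total = 4.334×10^-3 + 0.01093 + 0.01525 + 0.2839 = 0.31438 GPa

0.31 GPa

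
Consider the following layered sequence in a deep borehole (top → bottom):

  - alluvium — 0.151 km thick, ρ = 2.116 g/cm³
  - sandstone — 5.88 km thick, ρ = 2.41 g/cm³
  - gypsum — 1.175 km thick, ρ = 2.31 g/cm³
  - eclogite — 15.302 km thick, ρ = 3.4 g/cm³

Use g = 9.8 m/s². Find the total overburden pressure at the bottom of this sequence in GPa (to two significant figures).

0.68 GPa

alluvium: 2116 kg/m³ × 9.8 m/s² × 151 m = 3.131×10^6 Pa = 3.131×10^-3 GPa
sandstone: 2410 kg/m³ × 9.8 m/s² × 5880 m = 1.389×10^8 Pa = 0.1389 GPa
gypsum: 2310 kg/m³ × 9.8 m/s² × 1175 m = 2.660×10^7 Pa = 0.02660 GPa
eclogite: 3400 kg/m³ × 9.8 m/s² × 15302 m = 5.099×10^8 Pa = 0.5099 GPa
Total = 3.131×10^-3 + 0.1389 + 0.02660 + 0.5099 = 0.67847 GPa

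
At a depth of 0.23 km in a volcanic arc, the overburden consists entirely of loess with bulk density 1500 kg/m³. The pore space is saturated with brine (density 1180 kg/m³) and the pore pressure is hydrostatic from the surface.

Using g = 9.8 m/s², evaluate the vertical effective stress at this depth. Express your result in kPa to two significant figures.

720 kPa

Overburden (lithostatic) stress σ_v:
loess: 1500 kg/m³ × 9.8 m/s² × 230 m = 3.381×10^6 Pa = 3.381 MPa
Pore pressure P_p = 1180 kg/m³ × 9.8 m/s² × 230 m = 2.660×10^6 Pa = 2.660 MPa
Effective stress σ' = σ_v − P_p = 3.381 − 2.660 = 0.72128 MPa = 721.28 kPa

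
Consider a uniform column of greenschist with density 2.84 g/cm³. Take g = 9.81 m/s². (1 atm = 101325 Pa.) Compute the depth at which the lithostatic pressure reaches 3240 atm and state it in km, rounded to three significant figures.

11.8 km

h = P/(ρg) = 3240 atm / (2840 kg/m³ × 9.81 m/s²) = 3.283×10^8 Pa / 27860 Pa/m = 11783 m
= 11.783 km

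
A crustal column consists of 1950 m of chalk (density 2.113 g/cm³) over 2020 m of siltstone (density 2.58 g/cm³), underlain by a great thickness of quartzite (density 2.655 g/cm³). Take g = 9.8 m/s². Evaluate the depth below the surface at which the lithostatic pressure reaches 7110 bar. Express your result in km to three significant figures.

27.8 km

Pressure at base of upper layers: 2113×9.8×1950 + 2580×9.8×2020 = 9.145×10^7 Pa = 914.5 bar
Remaining pressure to be supplied by quartzite: 7.110×10^8 − 9.145×10^7 = 6.195×10^8 Pa
Additional depth in quartzite = 6.195×10^8 Pa / (2655 kg/m³ × 9.8 m/s²) = 23811 m
Total depth = 3970 m + 23811 m = 27781 m
= 27.781 km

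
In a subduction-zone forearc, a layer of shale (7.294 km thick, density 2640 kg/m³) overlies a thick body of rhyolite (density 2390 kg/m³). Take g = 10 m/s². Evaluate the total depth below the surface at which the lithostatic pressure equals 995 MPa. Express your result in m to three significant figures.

Pressure at base of upper layers: 2640×10×7294 = 1.926×10^8 Pa = 192.6 MPa
Remaining pressure to be supplied by rhyolite: 9.950×10^8 − 1.926×10^8 = 8.024×10^8 Pa
Additional depth in rhyolite = 8.024×10^8 Pa / (2390 kg/m³ × 10 m/s²) = 33575 m
Total depth = 7294 m + 33575 m = 40869 m

40900 m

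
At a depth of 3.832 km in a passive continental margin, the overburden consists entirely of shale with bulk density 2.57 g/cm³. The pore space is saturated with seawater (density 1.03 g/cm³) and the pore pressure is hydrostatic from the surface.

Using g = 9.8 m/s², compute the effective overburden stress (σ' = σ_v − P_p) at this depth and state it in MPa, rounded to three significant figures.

57.8 MPa

Overburden (lithostatic) stress σ_v:
shale: 2570 kg/m³ × 9.8 m/s² × 3832 m = 9.651×10^7 Pa = 96.51 MPa
Pore pressure P_p = 1030 kg/m³ × 9.8 m/s² × 3832 m = 3.868×10^7 Pa = 38.68 MPa
Effective stress σ' = σ_v − P_p = 96.51 − 38.68 = 57.833 MPa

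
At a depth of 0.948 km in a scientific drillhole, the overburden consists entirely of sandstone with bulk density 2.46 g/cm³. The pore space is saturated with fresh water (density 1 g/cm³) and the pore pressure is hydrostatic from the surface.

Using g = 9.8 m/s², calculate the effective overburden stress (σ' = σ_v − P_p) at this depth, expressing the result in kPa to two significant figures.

Overburden (lithostatic) stress σ_v:
sandstone: 2460 kg/m³ × 9.8 m/s² × 948 m = 2.285×10^7 Pa = 22.85 MPa
Pore pressure P_p = 1000 kg/m³ × 9.8 m/s² × 948 m = 9.290×10^6 Pa = 9.290 MPa
Effective stress σ' = σ_v − P_p = 22.85 − 9.290 = 13.564 MPa = 13564 kPa

14000 kPa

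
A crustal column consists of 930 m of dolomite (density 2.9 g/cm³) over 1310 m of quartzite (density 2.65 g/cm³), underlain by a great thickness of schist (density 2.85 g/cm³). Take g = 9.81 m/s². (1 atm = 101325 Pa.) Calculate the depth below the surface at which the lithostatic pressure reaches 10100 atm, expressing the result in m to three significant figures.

Pressure at base of upper layers: 2900×9.81×930 + 2650×9.81×1310 = 6.051×10^7 Pa = 597.2 atm
Remaining pressure to be supplied by schist: 1.023×10^9 − 6.051×10^7 = 9.629×10^8 Pa
Additional depth in schist = 9.629×10^8 Pa / (2850 kg/m³ × 9.81 m/s²) = 34439 m
Total depth = 2240 m + 34439 m = 36679 m

36700 m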